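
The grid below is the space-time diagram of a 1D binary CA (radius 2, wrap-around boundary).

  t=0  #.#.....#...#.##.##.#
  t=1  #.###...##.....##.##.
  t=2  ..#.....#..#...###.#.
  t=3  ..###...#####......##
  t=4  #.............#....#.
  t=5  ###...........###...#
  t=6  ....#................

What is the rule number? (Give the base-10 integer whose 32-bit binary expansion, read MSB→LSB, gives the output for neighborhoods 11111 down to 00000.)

  #####|.  b31=0 t=3,i=10
  ####.|.  b30=0 t=3,i=11
  ###.#|.  b29=0 t=2,i=17
  ###..|.  b28=0 t=1,i=4
  ##.##|#  b27=1 t=0,i=16
  ##.#.|.  b26=0 t=0,i=1
  ##..#|#  b25=1 t=3,i=0
  ##...|.  b24=0 t=1,i=5
  #.###|#  b23=1 t=1,i=2
  #.##.|.  b22=0 t=0,i=14
  #.#.#|.  b21=0 t=1,i=0
  #.#..|#  b20=1 t=0,i=2
  #..##|.  b19=0 t=3,i=1
  #..#.|#  b18=1 t=2,i=10
  #...#|.  b17=0 t=0,i=10
  #....|#  b16=1 t=0,i=4
  .####|.  b15=0 t=3,i=9
  .###.|.  b14=0 t=1,i=3
  .##.#|#  b13=1 t=0,i=0
  .##..|.  b12=0 t=1,i=9
  .#.##|.  b11=0 t=0,i=13
  .#.#.|#  b10=1 t=4,i=20
  .#..#|#  b9=1 t=2,i=9
  .#...|#  b8=1 t=0,i=3
  ..###|.  b7=0 t=2,i=15
  ..##.|#  b6=1 t=1,i=8
  ..#.#|.  b5=0 t=0,i=12
  ..#..|#  b4=1 t=0,i=8
  ...##|.  b3=0 t=1,i=7
  ...#.|.  b2=0 t=0,i=7
  ....#|.  b1=0 t=0,i=6
  .....|.  b0=0 t=0,i=5
  bits 00001010100101010010011101010000 = 177547088

177547088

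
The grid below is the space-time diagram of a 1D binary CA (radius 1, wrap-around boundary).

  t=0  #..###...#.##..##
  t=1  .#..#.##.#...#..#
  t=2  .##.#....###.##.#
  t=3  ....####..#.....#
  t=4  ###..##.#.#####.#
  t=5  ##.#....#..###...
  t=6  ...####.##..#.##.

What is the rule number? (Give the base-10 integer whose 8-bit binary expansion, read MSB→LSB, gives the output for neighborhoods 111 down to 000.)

149

  ###|#  b7=1 t=0,i=4
  ##.|.  b6=0 t=0,i=0
  #.#|.  b5=0 t=0,i=10
  #..|#  b4=1 t=0,i=1
  .##|.  b3=0 t=0,i=3
  .#.|#  b2=1 t=0,i=9
  ..#|.  b1=0 t=0,i=2
  ...|#  b0=1 t=0,i=7
  bits 10010101 = 149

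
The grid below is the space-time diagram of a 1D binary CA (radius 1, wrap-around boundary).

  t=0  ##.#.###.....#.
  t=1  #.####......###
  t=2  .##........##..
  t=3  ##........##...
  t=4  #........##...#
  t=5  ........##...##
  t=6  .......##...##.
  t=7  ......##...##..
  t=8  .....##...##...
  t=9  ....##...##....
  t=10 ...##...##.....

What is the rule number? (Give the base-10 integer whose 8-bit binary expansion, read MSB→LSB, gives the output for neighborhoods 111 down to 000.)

46

  nb ###: next=.  (t=0,i=6, bit7=0)
  nb ##.: next=.  (t=0,i=1, bit6=0)
  nb #.#: next=#  (t=0,i=2, bit5=1)
  nb #..: next=.  (t=0,i=8, bit4=0)
  nb .##: next=#  (t=0,i=0, bit3=1)
  nb .#.: next=#  (t=0,i=3, bit2=1)
  nb ..#: next=#  (t=0,i=12, bit1=1)
  nb ...: next=.  (t=0,i=9, bit0=0)
  bits 00101110 = 46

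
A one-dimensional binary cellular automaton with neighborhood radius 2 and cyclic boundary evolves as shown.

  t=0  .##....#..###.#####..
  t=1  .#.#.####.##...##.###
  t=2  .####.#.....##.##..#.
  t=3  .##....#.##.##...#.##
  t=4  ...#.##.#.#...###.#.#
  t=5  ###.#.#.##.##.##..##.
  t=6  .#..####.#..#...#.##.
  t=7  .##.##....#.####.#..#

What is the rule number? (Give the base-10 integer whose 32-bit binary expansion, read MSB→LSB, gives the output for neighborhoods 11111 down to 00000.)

  [31] ##### => #  t=0,i=16
  [30] ####. => .  t=0,i=17
  [29] ###.# => .  t=0,i=12
  [28] ###.. => #  t=0,i=18
  [27] ##.## => .  t=0,i=13
  [26] ##.#. => .  t=1,i=0
  [25] ##..# => #  t=2,i=17
  [24] ##... => #  t=0,i=3
  [23] #.### => .  t=0,i=14
  [22] #.##. => .  t=1,i=10
  [21] #.#.# => #  t=1,i=1
  [20] #.#.. => .  t=2,i=6
  [19] #..## => .  t=0,i=9
  [18] #..#. => .  t=2,i=18
  [17] #...# => #  t=0,i=20
  [16] #.... => .  t=0,i=4
  [15] .#### => #  t=0,i=15
  [14] .###. => #  t=0,i=11
  [13] .##.# => #  t=1,i=16
  [12] .##.. => .  t=0,i=2
  [11] .#.## => #  t=1,i=4
  [10] .#.#. => #  t=1,i=2
  [9] .#..# => #  t=0,i=8
  [8] .#... => #  t=2,i=7
  [7] ..### => #  t=0,i=10
  [6] ..##. => #  t=0,i=1
  [5] ..#.# => .  t=3,i=7
  [4] ..#.. => #  t=0,i=7
  [3] ...## => .  t=0,i=0
  [2] ...#. => #  t=0,i=6
  [1] ....# => #  t=0,i=5
  [0] ..... => #  t=2,i=9
  bits 10010011001000101110111111010111 = 2468540375

2468540375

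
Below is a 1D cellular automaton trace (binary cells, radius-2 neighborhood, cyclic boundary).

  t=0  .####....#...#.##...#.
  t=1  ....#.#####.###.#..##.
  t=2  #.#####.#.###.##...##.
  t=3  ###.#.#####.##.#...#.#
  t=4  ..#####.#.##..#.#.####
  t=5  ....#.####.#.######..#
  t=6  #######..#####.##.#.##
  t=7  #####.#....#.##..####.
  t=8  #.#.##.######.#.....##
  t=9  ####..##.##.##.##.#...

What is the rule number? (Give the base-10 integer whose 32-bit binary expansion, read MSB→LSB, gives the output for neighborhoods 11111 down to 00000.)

3164937590

  [31] ##### => #  t=1,i=8
  [30] ####. => .  t=0,i=3
  [29] ###.# => #  t=1,i=10
  [28] ###.. => #  t=0,i=4
  [27] ##.## => #  t=1,i=11
  [26] ##.#. => #  t=1,i=15
  [25] ##..# => .  t=4,i=0
  [24] ##... => .  t=0,i=5
  [23] #.### => #  t=1,i=6
  [22] #.##. => .  t=0,i=15
  [21] #.#.# => #  t=2,i=0
  [20] #.#.. => .  t=1,i=16
  [19] #..## => .  t=0,i=0
  [18] #..#. => #  t=4,i=13
  [17] #...# => .  t=0,i=11
  [16] #.... => #  t=0,i=6
  [15] .#### => .  t=0,i=2
  [14] .###. => .  t=1,i=13
  [13] .##.# => .  t=2,i=20
  [12] .##.. => #  t=0,i=16
  [11] .#.## => #  t=0,i=14
  [10] .#.#. => #  t=4,i=15
  [9] .#..# => .  t=0,i=21
  [8] .#... => #  t=0,i=10
  [7] ..### => .  t=0,i=1
  [6] ..##. => #  t=1,i=19
  [5] ..#.# => #  t=0,i=13
  [4] ..#.. => #  t=0,i=9
  [3] ...## => .  t=2,i=18
  [2] ...#. => #  t=0,i=8
  [1] ....# => #  t=0,i=7
  [0] ..... => .  t=1,i=1
  bits 10111100101001010001110101110110 = 3164937590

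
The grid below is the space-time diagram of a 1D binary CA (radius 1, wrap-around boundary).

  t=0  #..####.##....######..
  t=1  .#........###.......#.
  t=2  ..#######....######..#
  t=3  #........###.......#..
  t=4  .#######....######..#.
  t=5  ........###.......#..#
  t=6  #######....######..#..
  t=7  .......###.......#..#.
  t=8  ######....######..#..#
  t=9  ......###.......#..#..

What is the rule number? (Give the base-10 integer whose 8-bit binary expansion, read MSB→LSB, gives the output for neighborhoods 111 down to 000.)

  ### -> .   bit 7 = 0  t=0,i=4
  ##. -> .   bit 6 = 0  t=0,i=6
  #.# -> .   bit 5 = 0  t=0,i=7
  #.. -> #   bit 4 = 1  t=0,i=1
  .## -> .   bit 3 = 0  t=0,i=3
  .#. -> .   bit 2 = 0  t=0,i=0
  ..# -> .   bit 1 = 0  t=0,i=2
  ... -> #   bit 0 = 1  t=0,i=11
  bits 00010001 = 17

17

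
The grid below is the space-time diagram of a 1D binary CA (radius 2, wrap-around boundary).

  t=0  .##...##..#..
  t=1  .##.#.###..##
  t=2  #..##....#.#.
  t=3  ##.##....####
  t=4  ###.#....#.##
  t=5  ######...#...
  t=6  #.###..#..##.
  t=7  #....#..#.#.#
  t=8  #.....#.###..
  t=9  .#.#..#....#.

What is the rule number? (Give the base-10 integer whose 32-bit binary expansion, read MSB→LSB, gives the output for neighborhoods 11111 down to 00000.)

3996260321

  [31] ##### => #  t=3,i=11
  [30] ####. => #  t=3,i=0
  [29] ###.# => #  t=3,i=1
  [28] ###.. => .  t=1,i=8
  [27] ##.## => #  t=1,i=0
  [26] ##.#. => #  t=1,i=3
  [25] ##..# => #  t=0,i=8
  [24] ##... => .  t=0,i=3
  [23] #.### => .  t=1,i=6
  [22] #.##. => .  t=1,i=1
  [21] #.#.# => #  t=1,i=4
  [20] #.#.. => #  t=2,i=0
  [19] #..## => .  t=1,i=10
  [18] #..#. => .  t=0,i=9
  [17] #...# => #  t=0,i=4
  [16] #.... => .  t=2,i=6
  [15] .#### => .  t=3,i=10
  [14] .###. => .  t=1,i=7
  [13] .##.# => .  t=1,i=2
  [12] .##.. => #  t=0,i=2
  [11] .#.## => .  t=1,i=5
  [10] .#.#. => #  t=2,i=10
  [9] .#..# => #  t=2,i=1
  [8] .#... => #  t=0,i=11
  [7] ..### => #  t=3,i=9
  [6] ..##. => #  t=0,i=1
  [5] ..#.# => #  t=2,i=9
  [4] ..#.. => .  t=0,i=10
  [3] ...## => .  t=0,i=0
  [2] ...#. => .  t=2,i=8
  [1] ....# => .  t=2,i=7
  [0] ..... => #  t=8,i=3
  bits 11101110001100100001011111100001 = 3996260321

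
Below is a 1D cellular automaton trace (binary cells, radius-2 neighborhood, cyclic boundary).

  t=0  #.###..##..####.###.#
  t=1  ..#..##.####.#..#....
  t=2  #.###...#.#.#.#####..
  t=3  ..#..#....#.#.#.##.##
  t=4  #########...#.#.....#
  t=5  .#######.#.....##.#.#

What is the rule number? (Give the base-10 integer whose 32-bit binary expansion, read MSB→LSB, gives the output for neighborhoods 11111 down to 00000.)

  ##### -> #   bit 31 = 1  t=2,i=16
  ####. -> #   bit 30 = 1  t=0,i=13
  ###.# -> .   bit 29 = 0  t=0,i=14
  ###.. -> .   bit 28 = 0  t=0,i=4
  ##.## -> .   bit 27 = 0  t=0,i=1
  ##.#. -> #   bit 26 = 1  t=1,i=12
  ##..# -> #   bit 25 = 1  t=0,i=5
  ##... -> #   bit 24 = 1  t=2,i=5
  #.### -> #   bit 23 = 1  t=0,i=2
  #.##. -> .   bit 22 = 0  t=0,i=20
  #.#.# -> #   bit 21 = 1  t=2,i=10
  #.#.. -> .   bit 20 = 0  t=1,i=13
  #..## -> #   bit 19 = 1  t=0,i=6
  #..#. -> #   bit 18 = 1  t=1,i=15
  #...# -> .   bit 17 = 0  t=2,i=6
  #.... -> #   bit 16 = 1  t=1,i=18
  .#### -> .   bit 15 = 0  t=0,i=12
  .###. -> .   bit 14 = 0  t=0,i=3
  .##.# -> .   bit 13 = 0  t=0,i=0
  .##.. -> #   bit 12 = 1  t=0,i=8
  .#.## -> .   bit 11 = 0  t=2,i=1
  .#.#. -> .   bit 10 = 0  t=2,i=9
  .#..# -> #   bit 9 = 1  t=1,i=3
  .#... -> #   bit 8 = 1  t=1,i=17
  ..### -> #   bit 7 = 1  t=0,i=11
  ..##. -> .   bit 6 = 0  t=0,i=7
  ..#.# -> .   bit 5 = 0  t=2,i=0
  ..#.. -> #   bit 4 = 1  t=1,i=2
  ...## -> .   bit 3 = 0  t=4,i=19
  ...#. -> .   bit 2 = 0  t=1,i=1
  ....# -> #   bit 1 = 1  t=1,i=0
  ..... -> .   bit 0 = 0  t=1,i=19
  bits 11000111101011010001001110010010 = 3350008722

3350008722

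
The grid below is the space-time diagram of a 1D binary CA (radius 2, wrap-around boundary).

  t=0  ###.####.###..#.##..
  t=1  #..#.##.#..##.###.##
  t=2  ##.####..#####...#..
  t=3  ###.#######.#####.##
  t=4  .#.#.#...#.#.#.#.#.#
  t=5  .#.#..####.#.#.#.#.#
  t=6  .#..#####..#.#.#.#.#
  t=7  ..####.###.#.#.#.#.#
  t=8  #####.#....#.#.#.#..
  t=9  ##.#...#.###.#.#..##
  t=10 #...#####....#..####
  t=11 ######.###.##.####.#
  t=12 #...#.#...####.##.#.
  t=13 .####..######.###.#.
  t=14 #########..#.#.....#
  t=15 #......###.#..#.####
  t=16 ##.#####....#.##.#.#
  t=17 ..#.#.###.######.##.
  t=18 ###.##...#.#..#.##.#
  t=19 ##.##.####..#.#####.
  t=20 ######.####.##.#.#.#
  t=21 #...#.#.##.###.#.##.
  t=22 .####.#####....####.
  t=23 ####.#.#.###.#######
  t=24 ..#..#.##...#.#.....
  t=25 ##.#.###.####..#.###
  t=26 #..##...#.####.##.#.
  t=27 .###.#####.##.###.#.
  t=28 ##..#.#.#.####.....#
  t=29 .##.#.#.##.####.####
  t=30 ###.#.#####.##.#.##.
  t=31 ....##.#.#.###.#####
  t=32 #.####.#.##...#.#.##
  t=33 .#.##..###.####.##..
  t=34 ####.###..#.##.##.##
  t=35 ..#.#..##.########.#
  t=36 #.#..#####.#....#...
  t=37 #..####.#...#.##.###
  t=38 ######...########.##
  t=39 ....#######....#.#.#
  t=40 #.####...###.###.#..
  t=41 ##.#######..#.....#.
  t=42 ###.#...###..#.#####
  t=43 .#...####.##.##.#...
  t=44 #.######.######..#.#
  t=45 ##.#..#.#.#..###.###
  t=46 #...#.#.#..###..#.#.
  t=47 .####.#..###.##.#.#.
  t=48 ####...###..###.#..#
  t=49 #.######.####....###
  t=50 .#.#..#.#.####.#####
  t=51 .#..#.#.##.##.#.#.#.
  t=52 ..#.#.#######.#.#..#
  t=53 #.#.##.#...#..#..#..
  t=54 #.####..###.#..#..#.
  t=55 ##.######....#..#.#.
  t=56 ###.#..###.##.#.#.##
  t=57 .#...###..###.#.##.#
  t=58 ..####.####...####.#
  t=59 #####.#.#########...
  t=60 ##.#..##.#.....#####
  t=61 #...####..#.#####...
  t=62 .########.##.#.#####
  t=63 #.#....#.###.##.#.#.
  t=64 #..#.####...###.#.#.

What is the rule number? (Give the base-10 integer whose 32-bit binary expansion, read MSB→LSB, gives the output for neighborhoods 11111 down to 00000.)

1533717487

  [31] ##### => .  t=2,i=11
  [30] ####. => #  t=0,i=6
  [29] ###.# => .  t=0,i=2
  [28] ###.. => #  t=0,i=11
  [27] ##.## => #  t=0,i=3
  [26] ##.#. => .  t=1,i=7
  [25] ##..# => #  t=0,i=12
  [24] ##... => #  t=2,i=14
  [23] #.### => .  t=0,i=4
  [22] #.##. => #  t=0,i=16
  [21] #.#.# => #  t=4,i=1
  [20] #.#.. => .  t=1,i=8
  [19] #..## => #  t=0,i=19
  [18] #..#. => .  t=0,i=13
  [17] #...# => #  t=2,i=15
  [16] #.... => .  t=8,i=8
  [15] .#### => #  t=0,i=5
  [14] .###. => .  t=0,i=1
  [13] .##.# => #  t=1,i=6
  [12] .##.. => .  t=0,i=17
  [11] .#.## => #  t=0,i=15
  [10] .#.#. => .  t=4,i=0
  [9] .#..# => #  t=1,i=9
  [8] .#... => #  t=4,i=6
  [7] ..### => #  t=0,i=0
  [6] ..##. => #  t=1,i=11
  [5] ..#.# => #  t=0,i=14
  [4] ..#.. => .  t=2,i=17
  [3] ...## => #  t=10,i=3
  [2] ...#. => #  t=2,i=16
  [1] ....# => #  t=8,i=9
  [0] ..... => #  t=14,i=16
  bits 01011011011010101010101111101111 = 1533717487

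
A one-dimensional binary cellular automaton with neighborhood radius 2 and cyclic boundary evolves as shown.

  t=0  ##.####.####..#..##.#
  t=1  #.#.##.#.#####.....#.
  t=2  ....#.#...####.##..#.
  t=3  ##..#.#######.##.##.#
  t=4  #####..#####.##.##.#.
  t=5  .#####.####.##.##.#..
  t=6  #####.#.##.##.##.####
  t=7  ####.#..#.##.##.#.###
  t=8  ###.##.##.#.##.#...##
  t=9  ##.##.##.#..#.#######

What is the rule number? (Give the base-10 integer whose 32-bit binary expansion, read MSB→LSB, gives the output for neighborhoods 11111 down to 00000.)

  #####|#  b31=1 t=1,i=11
  ####.|#  b30=1 t=0,i=5
  ###.#|.  b29=0 t=0,i=1
  ###..|#  b28=1 t=0,i=11
  ##.##|#  b27=1 t=0,i=2
  ##.#.|#  b26=1 t=1,i=6
  ##..#|#  b25=1 t=0,i=12
  ##...|.  b24=0 t=1,i=14
  #.###|.  b23=0 t=0,i=3
  #.##.|#  b22=1 t=1,i=4
  #.#.#|.  b21=0 t=1,i=0
  #.#..|#  b20=1 t=2,i=6
  #..##|.  b19=0 t=0,i=16
  #..#.|#  b18=1 t=0,i=13
  #...#|#  b17=1 t=2,i=8
  #....|#  b16=1 t=1,i=15
  .####|#  b15=1 t=0,i=4
  .###.|#  b14=1 t=0,i=0
  .##.#|.  b13=0 t=0,i=18
  .##..|.  b12=0 t=2,i=16
  .#.##|.  b11=0 t=1,i=3
  .#.#.|.  b10=0 t=1,i=1
  .#..#|.  b9=0 t=0,i=15
  .#...|#  b8=1 t=2,i=7
  ..###|#  b7=1 t=2,i=10
  ..##.|.  b6=0 t=0,i=17
  ..#.#|#  b5=1 t=1,i=19
  ..#..|.  b4=0 t=0,i=14
  ...##|#  b3=1 t=2,i=9
  ...#.|.  b2=0 t=1,i=18
  ....#|.  b1=0 t=1,i=17
  .....|#  b0=1 t=1,i=16
  bits 11011110010101111100000110101001 = 3730293161

3730293161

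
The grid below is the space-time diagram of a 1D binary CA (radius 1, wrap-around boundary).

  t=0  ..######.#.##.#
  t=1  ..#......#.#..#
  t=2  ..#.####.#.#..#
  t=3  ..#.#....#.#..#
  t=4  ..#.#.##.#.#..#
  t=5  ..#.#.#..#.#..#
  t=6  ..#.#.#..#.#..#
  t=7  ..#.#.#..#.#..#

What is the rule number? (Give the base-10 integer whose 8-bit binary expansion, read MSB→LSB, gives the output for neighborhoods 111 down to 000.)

13

  ### -> .   bit 7 = 0  t=0,i=3
  ##. -> .   bit 6 = 0  t=0,i=7
  #.# -> .   bit 5 = 0  t=0,i=8
  #.. -> .   bit 4 = 0  t=0,i=0
  .## -> #   bit 3 = 1  t=0,i=2
  .#. -> #   bit 2 = 1  t=0,i=9
  ..# -> .   bit 1 = 0  t=0,i=1
  ... -> #   bit 0 = 1  t=1,i=4
  bits 00001101 = 13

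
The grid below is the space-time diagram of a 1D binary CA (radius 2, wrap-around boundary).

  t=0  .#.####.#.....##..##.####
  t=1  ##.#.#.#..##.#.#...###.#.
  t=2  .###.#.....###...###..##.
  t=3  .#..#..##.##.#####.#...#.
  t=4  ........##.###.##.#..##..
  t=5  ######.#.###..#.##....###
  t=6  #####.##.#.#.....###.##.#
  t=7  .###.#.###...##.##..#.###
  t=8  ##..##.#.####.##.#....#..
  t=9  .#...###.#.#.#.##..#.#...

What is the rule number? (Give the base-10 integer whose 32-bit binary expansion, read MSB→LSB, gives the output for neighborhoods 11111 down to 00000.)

3718459533

  nb #####: next=#  (t=3,i=15, bit31=1)
  nb ####.: next=#  (t=0,i=5, bit30=1)
  nb ###.#: next=.  (t=0,i=6, bit29=0)
  nb ###..: next=#  (t=2,i=13, bit28=1)
  nb ##.##: next=#  (t=0,i=20, bit27=1)
  nb ##.#.: next=#  (t=0,i=0, bit26=1)
  nb ##..#: next=.  (t=0,i=16, bit25=0)
  nb ##...: next=#  (t=2,i=14, bit24=1)
  nb #.###: next=#  (t=0,i=3, bit23=1)
  nb #.##.: next=.  (t=1,i=0, bit22=0)
  nb #.#.#: next=#  (t=0,i=1, bit21=1)
  nb #.#..: next=.  (t=0,i=8, bit20=0)
  nb #..##: next=.  (t=0,i=17, bit19=0)
  nb #..#.: next=.  (t=3,i=0, bit18=0)
  nb #...#: next=#  (t=1,i=17, bit17=1)
  nb #....: next=#  (t=0,i=10, bit16=1)
  nb .####: next=.  (t=0,i=4, bit15=0)
  nb .###.: next=.  (t=1,i=20, bit14=0)
  nb .##.#: next=#  (t=0,i=19, bit13=1)
  nb .##..: next=#  (t=0,i=15, bit12=1)
  nb .#.##: next=.  (t=0,i=2, bit11=0)
  nb .#.#.: next=.  (t=1,i=4, bit10=0)
  nb .#..#: next=.  (t=1,i=8, bit9=0)
  nb .#...: next=.  (t=0,i=9, bit8=0)
  nb ..###: next=#  (t=1,i=19, bit7=1)
  nb ..##.: next=.  (t=0,i=14, bit6=0)
  nb ..#.#: next=.  (t=5,i=14, bit5=0)
  nb ..#..: next=.  (t=3,i=1, bit4=0)
  nb ...##: next=#  (t=0,i=13, bit3=1)
  nb ...#.: next=#  (t=3,i=22, bit2=1)
  nb ....#: next=.  (t=0,i=12, bit1=0)
  nb .....: next=#  (t=0,i=11, bit0=1)
  bits 11011101101000110011000010001101 = 3718459533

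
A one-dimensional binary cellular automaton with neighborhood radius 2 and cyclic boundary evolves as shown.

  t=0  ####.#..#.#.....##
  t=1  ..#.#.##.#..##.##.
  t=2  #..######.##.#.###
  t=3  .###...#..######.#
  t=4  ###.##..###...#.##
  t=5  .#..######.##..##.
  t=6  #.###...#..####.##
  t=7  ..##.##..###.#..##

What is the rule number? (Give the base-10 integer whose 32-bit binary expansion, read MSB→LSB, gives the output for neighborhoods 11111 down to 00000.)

  [31] ##### => .  t=0,i=0
  [30] ####. => #  t=0,i=2
  [29] ###.# => .  t=0,i=3
  [28] ###.. => .  t=2,i=0
  [27] ##.## => .  t=1,i=14
  [26] ##.#. => #  t=0,i=4
  [25] ##..# => #  t=2,i=1
  [24] ##... => #  t=1,i=17
  [23] #.### => #  t=2,i=15
  [22] #.##. => #  t=1,i=6
  [21] #.#.# => #  t=1,i=4
  [20] #.#.. => .  t=0,i=5
  [19] #..## => #  t=1,i=11
  [18] #..#. => #  t=0,i=7
  [17] #...# => #  t=1,i=0
  [16] #.... => #  t=0,i=12
  [15] .#### => .  t=0,i=17
  [14] .###. => #  t=3,i=2
  [13] .##.# => #  t=1,i=7
  [12] .##.. => #  t=1,i=16
  [11] .#.## => #  t=1,i=5
  [10] .#.#. => #  t=0,i=9
  [9] .#..# => #  t=0,i=6
  [8] .#... => .  t=0,i=11
  [7] ..### => #  t=0,i=16
  [6] ..##. => .  t=1,i=12
  [5] ..#.# => .  t=0,i=8
  [4] ..#.. => .  t=3,i=7
  [3] ...## => #  t=0,i=15
  [2] ...#. => .  t=1,i=1
  [1] ....# => .  t=0,i=14
  [0] ..... => #  t=0,i=13
  bits 01000111111011110111111010001001 = 1206877833

1206877833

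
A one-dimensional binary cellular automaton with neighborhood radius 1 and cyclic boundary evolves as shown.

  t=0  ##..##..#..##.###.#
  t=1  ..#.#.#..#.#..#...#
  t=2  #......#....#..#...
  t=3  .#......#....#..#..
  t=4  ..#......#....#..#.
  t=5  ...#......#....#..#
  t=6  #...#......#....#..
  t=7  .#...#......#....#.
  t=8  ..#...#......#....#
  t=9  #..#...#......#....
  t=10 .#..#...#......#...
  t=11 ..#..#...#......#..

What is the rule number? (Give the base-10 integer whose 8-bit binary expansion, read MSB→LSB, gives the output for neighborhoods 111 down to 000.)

  ### -> .   bit 7 = 0  t=0,i=0
  ##. -> .   bit 6 = 0  t=0,i=1
  #.# -> .   bit 5 = 0  t=0,i=13
  #.. -> #   bit 4 = 1  t=0,i=2
  .## -> #   bit 3 = 1  t=0,i=4
  .#. -> .   bit 2 = 0  t=0,i=8
  ..# -> .   bit 1 = 0  t=0,i=3
  ... -> .   bit 0 = 0  t=1,i=16
  bits 00011000 = 24

24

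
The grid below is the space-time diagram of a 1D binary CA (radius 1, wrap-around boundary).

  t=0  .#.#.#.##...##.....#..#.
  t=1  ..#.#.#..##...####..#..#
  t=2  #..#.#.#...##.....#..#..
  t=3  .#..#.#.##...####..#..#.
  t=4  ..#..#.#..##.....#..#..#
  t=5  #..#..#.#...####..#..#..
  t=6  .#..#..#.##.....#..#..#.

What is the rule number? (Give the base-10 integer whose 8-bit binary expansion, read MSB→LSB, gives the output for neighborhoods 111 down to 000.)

49

  ### -> .   bit 7 = 0  t=1,i=15
  ##. -> .   bit 6 = 0  t=0,i=8
  #.# -> #   bit 5 = 1  t=0,i=2
  #.. -> #   bit 4 = 1  t=0,i=9
  .## -> .   bit 3 = 0  t=0,i=7
  .#. -> .   bit 2 = 0  t=0,i=1
  ..# -> .   bit 1 = 0  t=0,i=0
  ... -> #   bit 0 = 1  t=0,i=10
  bits 00110001 = 49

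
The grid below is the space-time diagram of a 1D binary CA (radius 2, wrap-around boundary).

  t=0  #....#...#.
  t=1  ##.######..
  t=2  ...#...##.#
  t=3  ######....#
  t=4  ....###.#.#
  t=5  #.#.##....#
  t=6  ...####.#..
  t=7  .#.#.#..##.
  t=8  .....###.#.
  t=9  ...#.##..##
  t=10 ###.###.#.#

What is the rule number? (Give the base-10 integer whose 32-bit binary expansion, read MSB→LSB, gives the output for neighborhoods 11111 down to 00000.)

1373264790

  ##### -> .   bit 31 = 0  t=1,i=5
  ####. -> #   bit 30 = 1  t=1,i=7
  ###.# -> .   bit 29 = 0  t=4,i=6
  ###.. -> #   bit 28 = 1  t=1,i=8
  ##.## -> .   bit 27 = 0  t=1,i=2
  ##.#. -> .   bit 26 = 0  t=2,i=9
  ##..# -> .   bit 25 = 0  t=1,i=9
  ##... -> #   bit 24 = 1  t=3,i=6
  #.### -> #   bit 23 = 1  t=1,i=3
  #.##. -> #   bit 22 = 1  t=5,i=4
  #.#.# -> .   bit 21 = 0  t=4,i=8
  #.#.. -> #   bit 20 = 1  t=0,i=0
  #..## -> #   bit 19 = 1  t=1,i=10
  #..#. -> .   bit 18 = 0  t=7,i=0
  #...# -> #   bit 17 = 1  t=0,i=7
  #.... -> .   bit 16 = 0  t=0,i=2
  .#### -> .   bit 15 = 0  t=1,i=4
  .###. -> #   bit 14 = 1  t=4,i=5
  .##.# -> .   bit 13 = 0  t=1,i=1
  .##.. -> #   bit 12 = 1  t=5,i=5
  .#.## -> #   bit 11 = 1  t=5,i=3
  .#.#. -> .   bit 10 = 0  t=0,i=10
  .#..# -> #   bit 9 = 1  t=7,i=6
  .#... -> #   bit 8 = 1  t=0,i=1
  ..### -> #   bit 7 = 1  t=3,i=10
  ..##. -> .   bit 6 = 0  t=1,i=0
  ..#.# -> .   bit 5 = 0  t=0,i=9
  ..#.. -> #   bit 4 = 1  t=0,i=5
  ...## -> .   bit 3 = 0  t=2,i=6
  ...#. -> #   bit 2 = 1  t=0,i=4
  ....# -> #   bit 1 = 1  t=0,i=3
  ..... -> .   bit 0 = 0  t=6,i=0
  bits 01010001110110100101101110010110 = 1373264790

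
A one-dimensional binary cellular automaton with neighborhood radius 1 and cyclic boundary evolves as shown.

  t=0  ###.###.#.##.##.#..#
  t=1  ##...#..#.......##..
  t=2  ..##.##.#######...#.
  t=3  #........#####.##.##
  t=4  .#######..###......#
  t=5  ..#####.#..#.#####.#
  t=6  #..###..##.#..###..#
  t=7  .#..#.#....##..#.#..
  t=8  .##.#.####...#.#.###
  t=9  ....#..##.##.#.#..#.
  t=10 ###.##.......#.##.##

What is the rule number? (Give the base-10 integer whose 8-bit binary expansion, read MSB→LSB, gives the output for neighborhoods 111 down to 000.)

149

  nb ###: next=#  (t=0,i=0, bit7=1)
  nb ##.: next=.  (t=0,i=2, bit6=0)
  nb #.#: next=.  (t=0,i=3, bit5=0)
  nb #..: next=#  (t=0,i=17, bit4=1)
  nb .##: next=.  (t=0,i=4, bit3=0)
  nb .#.: next=#  (t=0,i=8, bit2=1)
  nb ..#: next=.  (t=0,i=18, bit1=0)
  nb ...: next=#  (t=1,i=3, bit0=1)
  bits 10010101 = 149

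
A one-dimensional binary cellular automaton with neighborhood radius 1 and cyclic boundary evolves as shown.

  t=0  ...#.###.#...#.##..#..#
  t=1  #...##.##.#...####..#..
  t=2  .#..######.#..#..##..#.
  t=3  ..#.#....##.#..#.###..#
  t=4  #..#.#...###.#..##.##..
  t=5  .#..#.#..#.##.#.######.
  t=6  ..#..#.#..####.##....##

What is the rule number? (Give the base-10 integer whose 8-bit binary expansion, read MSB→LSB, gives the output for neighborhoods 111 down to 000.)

  ### -> .   bit 7 = 0  t=0,i=6
  ##. -> #   bit 6 = 1  t=0,i=7
  #.# -> #   bit 5 = 1  t=0,i=4
  #.. -> #   bit 4 = 1  t=0,i=0
  .## -> #   bit 3 = 1  t=0,i=5
  .#. -> .   bit 2 = 0  t=0,i=3
  ..# -> .   bit 1 = 0  t=0,i=2
  ... -> .   bit 0 = 0  t=0,i=1
  bits 01111000 = 120

120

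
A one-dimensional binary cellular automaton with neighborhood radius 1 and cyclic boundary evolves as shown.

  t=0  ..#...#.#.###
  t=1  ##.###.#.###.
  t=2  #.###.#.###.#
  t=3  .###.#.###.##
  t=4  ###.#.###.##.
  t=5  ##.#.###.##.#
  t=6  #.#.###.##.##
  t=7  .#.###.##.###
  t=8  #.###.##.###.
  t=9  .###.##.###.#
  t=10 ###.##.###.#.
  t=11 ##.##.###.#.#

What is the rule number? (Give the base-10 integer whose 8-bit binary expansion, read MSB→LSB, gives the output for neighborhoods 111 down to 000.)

187

  nb ###: next=#  (t=0,i=11, bit7=1)
  nb ##.: next=.  (t=0,i=12, bit6=0)
  nb #.#: next=#  (t=0,i=7, bit5=1)
  nb #..: next=#  (t=0,i=0, bit4=1)
  nb .##: next=#  (t=0,i=10, bit3=1)
  nb .#.: next=.  (t=0,i=2, bit2=0)
  nb ..#: next=#  (t=0,i=1, bit1=1)
  nb ...: next=#  (t=0,i=4, bit0=1)
  bits 10111011 = 187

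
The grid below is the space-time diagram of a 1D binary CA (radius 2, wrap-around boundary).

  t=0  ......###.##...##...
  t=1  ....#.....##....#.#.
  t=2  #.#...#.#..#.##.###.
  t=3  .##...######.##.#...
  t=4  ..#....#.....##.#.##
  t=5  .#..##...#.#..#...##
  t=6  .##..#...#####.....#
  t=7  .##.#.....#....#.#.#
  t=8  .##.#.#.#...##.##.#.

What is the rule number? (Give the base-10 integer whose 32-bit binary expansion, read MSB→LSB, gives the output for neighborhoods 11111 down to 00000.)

  ##### -> .   bit 31 = 0  t=3,i=8
  ####. -> .   bit 30 = 0  t=3,i=10
  ###.# -> .   bit 29 = 0  t=0,i=8
  ###.. -> .   bit 28 = 0  t=6,i=13
  ##.## -> .   bit 27 = 0  t=0,i=9
  ##.#. -> .   bit 26 = 0  t=2,i=19
  ##..# -> .   bit 25 = 0  t=4,i=0
  ##... -> .   bit 24 = 0  t=0,i=12
  #.### -> #   bit 23 = 1  t=2,i=16
  #.##. -> #   bit 22 = 1  t=0,i=10
  #.#.# -> .   bit 21 = 0  t=2,i=0
  #.#.. -> #   bit 20 = 1  t=1,i=18
  #..## -> .   bit 19 = 0  t=5,i=3
  #..#. -> #   bit 18 = 1  t=2,i=10
  #...# -> .   bit 17 = 0  t=0,i=13
  #.... -> #   bit 16 = 1  t=0,i=18
  .#### -> #   bit 15 = 1  t=3,i=7
  .###. -> .   bit 14 = 0  t=0,i=7
  .##.# -> #   bit 13 = 1  t=2,i=14
  .##.. -> #   bit 12 = 1  t=0,i=11
  .#.## -> .   bit 11 = 0  t=2,i=12
  .#.#. -> #   bit 10 = 1  t=1,i=17
  .#..# -> #   bit 9 = 1  t=2,i=9
  .#... -> .   bit 8 = 0  t=1,i=5
  ..### -> .   bit 7 = 0  t=0,i=6
  ..##. -> .   bit 6 = 0  t=0,i=15
  ..#.# -> #   bit 5 = 1  t=1,i=16
  ..#.. -> .   bit 4 = 0  t=1,i=4
  ...## -> .   bit 3 = 0  t=0,i=5
  ...#. -> .   bit 2 = 0  t=1,i=3
  ....# -> #   bit 1 = 1  t=0,i=4
  ..... -> .   bit 0 = 0  t=0,i=0
  bits 00000000110101011011011000100010 = 14005794

14005794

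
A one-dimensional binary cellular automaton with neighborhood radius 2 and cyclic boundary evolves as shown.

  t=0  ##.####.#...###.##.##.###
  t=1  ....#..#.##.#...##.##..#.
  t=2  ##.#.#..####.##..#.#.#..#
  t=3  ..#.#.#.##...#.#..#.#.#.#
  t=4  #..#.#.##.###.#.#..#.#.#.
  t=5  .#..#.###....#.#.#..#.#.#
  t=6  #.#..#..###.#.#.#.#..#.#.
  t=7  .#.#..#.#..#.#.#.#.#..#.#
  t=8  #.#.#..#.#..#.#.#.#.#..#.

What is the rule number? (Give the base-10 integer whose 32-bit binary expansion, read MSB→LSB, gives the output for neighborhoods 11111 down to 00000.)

390311813

  nb #####: next=.  (t=0,i=24, bit31=0)
  nb ####.: next=.  (t=0,i=0, bit30=0)
  nb ###.#: next=.  (t=0,i=1, bit29=0)
  nb ###..: next=#  (t=5,i=8, bit28=1)
  nb ##.##: next=.  (t=0,i=2, bit27=0)
  nb ##.#.: next=#  (t=0,i=7, bit26=1)
  nb ##..#: next=#  (t=1,i=21, bit25=1)
  nb ##...: next=#  (t=3,i=10, bit24=1)
  nb #.###: next=.  (t=0,i=3, bit23=0)
  nb #.##.: next=#  (t=0,i=16, bit22=1)
  nb #.#.#: next=.  (t=2,i=3, bit21=0)
  nb #.#..: next=.  (t=0,i=8, bit20=0)
  nb #..##: next=.  (t=2,i=7, bit19=0)
  nb #..#.: next=.  (t=1,i=6, bit18=0)
  nb #...#: next=#  (t=0,i=10, bit17=1)
  nb #....: next=#  (t=1,i=0, bit16=1)
  nb .####: next=#  (t=0,i=4, bit15=1)
  nb .###.: next=.  (t=0,i=13, bit14=0)
  nb .##.#: next=#  (t=0,i=17, bit13=1)
  nb .##..: next=.  (t=1,i=20, bit12=0)
  nb .#.##: next=#  (t=1,i=8, bit11=1)
  nb .#.#.: next=#  (t=2,i=4, bit10=1)
  nb .#..#: next=#  (t=1,i=5, bit9=1)
  nb .#...: next=#  (t=0,i=9, bit8=1)
  nb ..###: next=#  (t=0,i=12, bit7=1)
  nb ..##.: next=.  (t=1,i=16, bit6=0)
  nb ..#.#: next=.  (t=1,i=7, bit5=0)
  nb ..#..: next=.  (t=1,i=4, bit4=0)
  nb ...##: next=.  (t=0,i=11, bit3=0)
  nb ...#.: next=#  (t=1,i=3, bit2=1)
  nb ....#: next=.  (t=1,i=2, bit1=0)
  nb .....: next=#  (t=1,i=1, bit0=1)
  bits 00010111010000111010111110000101 = 390311813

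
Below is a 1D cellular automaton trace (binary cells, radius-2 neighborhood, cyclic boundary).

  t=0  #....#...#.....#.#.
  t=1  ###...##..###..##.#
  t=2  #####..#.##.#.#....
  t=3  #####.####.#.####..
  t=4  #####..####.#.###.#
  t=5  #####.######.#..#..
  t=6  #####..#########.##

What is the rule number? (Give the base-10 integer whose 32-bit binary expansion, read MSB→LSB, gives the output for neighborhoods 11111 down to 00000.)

4116684705

  ##### -> #   bit 31 = 1  t=2,i=2
  ####. -> #   bit 30 = 1  t=1,i=1
  ###.# -> #   bit 29 = 1  t=3,i=4
  ###.. -> #   bit 28 = 1  t=1,i=2
  ##.## -> .   bit 27 = 0  t=1,i=17
  ##.#. -> #   bit 26 = 1  t=2,i=11
  ##..# -> .   bit 25 = 0  t=1,i=8
  ##... -> #   bit 24 = 1  t=1,i=3
  #.### -> .   bit 23 = 0  t=1,i=18
  #.##. -> #   bit 22 = 1  t=2,i=9
  #.#.# -> .   bit 21 = 0  t=0,i=17
  #.#.. -> #   bit 20 = 1  t=0,i=0
  #..## -> #   bit 19 = 1  t=1,i=9
  #..#. -> #   bit 18 = 1  t=2,i=6
  #...# -> #   bit 17 = 1  t=0,i=7
  #.... -> #   bit 16 = 1  t=0,i=2
  .#### -> #   bit 15 = 1  t=1,i=0
  .###. -> .   bit 14 = 0  t=1,i=11
  .##.# -> .   bit 13 = 0  t=1,i=16
  .##.. -> #   bit 12 = 1  t=1,i=7
  .#.## -> #   bit 11 = 1  t=2,i=8
  .#.#. -> #   bit 10 = 1  t=0,i=16
  .#..# -> #   bit 9 = 1  t=5,i=14
  .#... -> #   bit 8 = 1  t=0,i=1
  ..### -> #   bit 7 = 1  t=1,i=10
  ..##. -> .   bit 6 = 0  t=1,i=6
  ..#.# -> #   bit 5 = 1  t=0,i=15
  ..#.. -> .   bit 4 = 0  t=0,i=5
  ...## -> .   bit 3 = 0  t=1,i=5
  ...#. -> .   bit 2 = 0  t=0,i=4
  ....# -> .   bit 1 = 0  t=0,i=3
  ..... -> #   bit 0 = 1  t=0,i=12
  bits 11110101010111111001111110100001 = 4116684705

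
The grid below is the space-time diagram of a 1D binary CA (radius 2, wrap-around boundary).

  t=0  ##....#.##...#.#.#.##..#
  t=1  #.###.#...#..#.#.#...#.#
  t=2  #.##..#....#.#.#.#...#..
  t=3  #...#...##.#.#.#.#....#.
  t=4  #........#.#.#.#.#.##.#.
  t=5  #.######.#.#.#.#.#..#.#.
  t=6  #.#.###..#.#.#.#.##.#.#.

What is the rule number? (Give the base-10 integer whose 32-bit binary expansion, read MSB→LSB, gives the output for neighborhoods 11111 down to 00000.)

3283182243

  #####|#  b31=1 t=5,i=4
  ####.|#  b30=1 t=5,i=6
  ###.#|.  b29=0 t=1,i=4
  ###..|.  b28=0 t=0,i=1
  ##.##|.  b27=0 t=1,i=1
  ##.#.|.  b26=0 t=1,i=5
  ##..#|#  b25=1 t=0,i=21
  ##...|#  b24=1 t=0,i=2
  #.###|#  b23=1 t=1,i=2
  #.##.|.  b22=0 t=0,i=8
  #.#.#|#  b21=1 t=0,i=15
  #.#..|#  b20=1 t=1,i=6
  #..##|.  b19=0 t=0,i=22
  #..#.|.  b18=0 t=1,i=12
  #...#|.  b17=0 t=0,i=11
  #....|#  b16=1 t=0,i=3
  .####|.  b15=0 t=5,i=3
  .###.|#  b14=1 t=0,i=0
  .##.#|#  b13=1 t=1,i=0
  .##..|.  b12=0 t=0,i=9
  .#.##|.  b11=0 t=0,i=7
  .#.#.|.  b10=0 t=0,i=14
  .#..#|#  b9=1 t=1,i=11
  .#...|.  b8=0 t=1,i=7
  ..###|#  b7=1 t=0,i=23
  ..##.|.  b6=0 t=3,i=8
  ..#.#|#  b5=1 t=0,i=6
  ..#..|.  b4=0 t=1,i=10
  ...##|.  b3=0 t=3,i=7
  ...#.|.  b2=0 t=0,i=5
  ....#|#  b1=1 t=0,i=4
  .....|#  b0=1 t=4,i=3
  bits 11000011101100010110001010100011 = 3283182243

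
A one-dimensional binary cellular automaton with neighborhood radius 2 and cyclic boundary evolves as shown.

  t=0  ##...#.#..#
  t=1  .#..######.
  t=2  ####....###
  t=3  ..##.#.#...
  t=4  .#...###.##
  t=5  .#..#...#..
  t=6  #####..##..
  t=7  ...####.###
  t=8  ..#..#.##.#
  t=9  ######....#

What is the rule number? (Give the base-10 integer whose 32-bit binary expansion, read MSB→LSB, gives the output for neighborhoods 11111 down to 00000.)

  ##### -> .   bit 31 = 0  t=1,i=6
  ####. -> #   bit 30 = 1  t=1,i=8
  ###.# -> .   bit 29 = 0  t=4,i=7
  ###.. -> #   bit 28 = 1  t=0,i=1
  ##.## -> #   bit 27 = 1  t=4,i=8
  ##.#. -> .   bit 26 = 0  t=3,i=4
  ##..# -> #   bit 25 = 1  t=1,i=10
  ##... -> .   bit 24 = 0  t=0,i=2
  #.### -> #   bit 23 = 1  t=7,i=8
  #.##. -> .   bit 22 = 0  t=4,i=9
  #.#.# -> #   bit 21 = 1  t=3,i=5
  #.#.. -> #   bit 20 = 1  t=0,i=7
  #..## -> #   bit 19 = 1  t=0,i=9
  #..#. -> #   bit 18 = 1  t=1,i=0
  #...# -> .   bit 17 = 0  t=0,i=3
  #.... -> #   bit 16 = 1  t=2,i=5
  .#### -> .   bit 15 = 0  t=1,i=5
  .###. -> .   bit 14 = 0  t=0,i=0
  .##.# -> .   bit 13 = 0  t=3,i=3
  .##.. -> #   bit 12 = 1  t=6,i=8
  .#.## -> .   bit 11 = 0  t=8,i=6
  .#.#. -> #   bit 10 = 1  t=0,i=6
  .#..# -> #   bit 9 = 1  t=0,i=8
  .#... -> .   bit 8 = 0  t=3,i=8
  ..### -> .   bit 7 = 0  t=0,i=10
  ..##. -> .   bit 6 = 0  t=3,i=2
  ..#.# -> #   bit 5 = 1  t=0,i=5
  ..#.. -> #   bit 4 = 1  t=1,i=1
  ...## -> #   bit 3 = 1  t=2,i=7
  ...#. -> #   bit 2 = 1  t=0,i=4
  ....# -> .   bit 1 = 0  t=2,i=6
  ..... -> #   bit 0 = 1  t=3,i=10
  bits 01011010101111010001011000111101 = 1522341437

1522341437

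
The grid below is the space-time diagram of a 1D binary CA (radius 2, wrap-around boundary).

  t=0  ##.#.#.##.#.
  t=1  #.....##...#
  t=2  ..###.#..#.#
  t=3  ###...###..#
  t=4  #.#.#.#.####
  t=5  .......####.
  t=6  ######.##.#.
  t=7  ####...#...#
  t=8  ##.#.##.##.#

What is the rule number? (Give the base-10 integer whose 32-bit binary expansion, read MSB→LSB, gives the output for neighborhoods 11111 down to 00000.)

2464123847

  nb #####: next=#  (t=4,i=10, bit31=1)
  nb ####.: next=.  (t=3,i=1, bit30=0)
  nb ###.#: next=.  (t=2,i=4, bit29=0)
  nb ###..: next=#  (t=3,i=2, bit28=1)
  nb ##.##: next=.  (t=6,i=6, bit27=0)
  nb ##.#.: next=.  (t=0,i=2, bit26=0)
  nb ##..#: next=#  (t=3,i=9, bit25=1)
  nb ##...: next=.  (t=1,i=1, bit24=0)
  nb #.###: next=#  (t=4,i=8, bit23=1)
  nb #.##.: next=#  (t=0,i=0, bit22=1)
  nb #.#.#: next=.  (t=0,i=3, bit21=0)
  nb #.#..: next=#  (t=2,i=6, bit20=1)
  nb #..##: next=#  (t=2,i=1, bit19=1)
  nb #..#.: next=#  (t=2,i=8, bit18=1)
  nb #...#: next=#  (t=1,i=9, bit17=1)
  nb #....: next=#  (t=1,i=2, bit16=1)
  nb .####: next=#  (t=3,i=0, bit15=1)
  nb .###.: next=.  (t=2,i=3, bit14=0)
  nb .##.#: next=.  (t=0,i=1, bit13=0)
  nb .##..: next=.  (t=1,i=0, bit12=0)
  nb .#.##: next=#  (t=0,i=6, bit11=1)
  nb .#.#.: next=.  (t=0,i=4, bit10=0)
  nb .#..#: next=#  (t=2,i=0, bit9=1)
  nb .#...: next=#  (t=7,i=8, bit8=1)
  nb ..###: next=#  (t=2,i=2, bit7=1)
  nb ..##.: next=#  (t=1,i=6, bit6=1)
  nb ..#.#: next=.  (t=2,i=9, bit5=0)
  nb ..#..: next=.  (t=7,i=7, bit4=0)
  nb ...##: next=.  (t=1,i=5, bit3=0)
  nb ...#.: next=#  (t=7,i=6, bit2=1)
  nb ....#: next=#  (t=1,i=4, bit1=1)
  nb .....: next=#  (t=1,i=3, bit0=1)
  bits 10010010110111111000101111000111 = 2464123847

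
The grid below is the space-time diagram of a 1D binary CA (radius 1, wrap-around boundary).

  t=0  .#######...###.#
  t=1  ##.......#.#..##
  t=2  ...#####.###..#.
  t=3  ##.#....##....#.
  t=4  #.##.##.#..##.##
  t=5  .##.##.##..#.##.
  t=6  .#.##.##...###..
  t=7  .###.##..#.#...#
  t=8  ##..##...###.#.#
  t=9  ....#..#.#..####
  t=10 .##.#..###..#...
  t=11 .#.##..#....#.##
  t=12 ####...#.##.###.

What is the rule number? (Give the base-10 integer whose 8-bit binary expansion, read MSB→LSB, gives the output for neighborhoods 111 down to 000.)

45

  nb ###: next=.  (t=0,i=2, bit7=0)
  nb ##.: next=.  (t=0,i=7, bit6=0)
  nb #.#: next=#  (t=0,i=0, bit5=1)
  nb #..: next=.  (t=0,i=8, bit4=0)
  nb .##: next=#  (t=0,i=1, bit3=1)
  nb .#.: next=#  (t=0,i=15, bit2=1)
  nb ..#: next=.  (t=0,i=10, bit1=0)
  nb ...: next=#  (t=0,i=9, bit0=1)
  bits 00101101 = 45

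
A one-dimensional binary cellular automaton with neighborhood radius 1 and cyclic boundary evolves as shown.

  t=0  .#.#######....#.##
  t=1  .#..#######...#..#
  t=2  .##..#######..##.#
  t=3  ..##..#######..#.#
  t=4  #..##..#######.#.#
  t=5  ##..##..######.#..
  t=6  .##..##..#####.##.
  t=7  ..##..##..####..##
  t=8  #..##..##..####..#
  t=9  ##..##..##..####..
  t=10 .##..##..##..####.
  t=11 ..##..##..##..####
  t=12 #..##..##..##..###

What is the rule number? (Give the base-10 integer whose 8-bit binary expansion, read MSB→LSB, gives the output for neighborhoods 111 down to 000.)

  nb ###: next=#  (t=0,i=4, bit7=1)
  nb ##.: next=#  (t=0,i=9, bit6=1)
  nb #.#: next=.  (t=0,i=0, bit5=0)
  nb #..: next=#  (t=0,i=10, bit4=1)
  nb .##: next=.  (t=0,i=3, bit3=0)
  nb .#.: next=#  (t=0,i=1, bit2=1)
  nb ..#: next=.  (t=0,i=13, bit1=0)
  nb ...: next=.  (t=0,i=11, bit0=0)
  bits 11010100 = 212

212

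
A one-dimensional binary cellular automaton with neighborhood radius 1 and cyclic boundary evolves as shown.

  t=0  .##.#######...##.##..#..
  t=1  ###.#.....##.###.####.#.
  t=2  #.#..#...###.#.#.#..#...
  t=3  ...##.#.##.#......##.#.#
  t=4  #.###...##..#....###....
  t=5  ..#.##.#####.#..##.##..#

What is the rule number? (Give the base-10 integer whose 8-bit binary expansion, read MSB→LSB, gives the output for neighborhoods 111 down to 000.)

  [7] ### => .  t=0,i=5
  [6] ##. => #  t=0,i=2
  [5] #.# => .  t=0,i=3
  [4] #.. => #  t=0,i=11
  [3] .## => #  t=0,i=1
  [2] .#. => .  t=0,i=21
  [1] ..# => #  t=0,i=0
  [0] ... => .  t=0,i=12
  bits 01011010 = 90

90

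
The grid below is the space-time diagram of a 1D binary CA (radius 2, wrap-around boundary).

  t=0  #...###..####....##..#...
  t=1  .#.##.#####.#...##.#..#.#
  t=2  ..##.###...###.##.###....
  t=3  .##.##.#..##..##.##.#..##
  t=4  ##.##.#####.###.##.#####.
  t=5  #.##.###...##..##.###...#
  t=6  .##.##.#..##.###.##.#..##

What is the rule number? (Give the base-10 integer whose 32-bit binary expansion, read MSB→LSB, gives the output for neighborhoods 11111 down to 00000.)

  nb #####: next=.  (t=1,i=8, bit31=0)
  nb ####.: next=.  (t=0,i=11, bit30=0)
  nb ###.#: next=.  (t=1,i=10, bit29=0)
  nb ###..: next=#  (t=0,i=6, bit28=1)
  nb ##.##: next=#  (t=1,i=5, bit27=1)
  nb ##.#.: next=#  (t=1,i=11, bit26=1)
  nb ##..#: next=#  (t=0,i=7, bit25=1)
  nb ##...: next=.  (t=0,i=13, bit24=0)
  nb #.###: next=#  (t=1,i=6, bit23=1)
  nb #.##.: next=#  (t=1,i=3, bit22=1)
  nb #.#.#: next=.  (t=1,i=1, bit21=0)
  nb #.#..: next=#  (t=1,i=12, bit20=1)
  nb #..##: next=#  (t=0,i=8, bit19=1)
  nb #..#.: next=.  (t=0,i=20, bit18=0)
  nb #...#: next=.  (t=0,i=2, bit17=0)
  nb #....: next=.  (t=0,i=14, bit16=0)
  nb .####: next=#  (t=0,i=10, bit15=1)
  nb .###.: next=.  (t=0,i=5, bit14=0)
  nb .##.#: next=.  (t=1,i=4, bit13=0)
  nb .##..: next=.  (t=0,i=18, bit12=0)
  nb .#.##: next=#  (t=1,i=2, bit11=1)
  nb .#.#.: next=.  (t=1,i=0, bit10=0)
  nb .#..#: next=#  (t=1,i=20, bit9=1)
  nb .#...: next=#  (t=0,i=1, bit8=1)
  nb ..###: next=#  (t=0,i=4, bit7=1)
  nb ..##.: next=#  (t=0,i=17, bit6=1)
  nb ..#.#: next=.  (t=1,i=22, bit5=0)
  nb ..#..: next=.  (t=0,i=0, bit4=0)
  nb ...##: next=#  (t=0,i=3, bit3=1)
  nb ...#.: next=#  (t=0,i=24, bit2=1)
  nb ....#: next=.  (t=0,i=15, bit1=0)
  nb .....: next=#  (t=2,i=23, bit0=1)
  bits 00011110110110001000101111001101 = 517508045

517508045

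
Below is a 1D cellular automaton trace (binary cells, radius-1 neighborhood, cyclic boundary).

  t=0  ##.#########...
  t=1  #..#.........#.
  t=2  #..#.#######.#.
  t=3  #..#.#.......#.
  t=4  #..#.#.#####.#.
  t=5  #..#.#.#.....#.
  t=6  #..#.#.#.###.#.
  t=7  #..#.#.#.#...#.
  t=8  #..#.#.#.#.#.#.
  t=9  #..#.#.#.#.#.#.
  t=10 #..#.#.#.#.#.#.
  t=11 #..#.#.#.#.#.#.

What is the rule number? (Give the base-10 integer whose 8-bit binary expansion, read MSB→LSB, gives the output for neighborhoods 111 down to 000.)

  nb ###: next=.  (t=0,i=4, bit7=0)
  nb ##.: next=.  (t=0,i=1, bit6=0)
  nb #.#: next=.  (t=0,i=2, bit5=0)
  nb #..: next=.  (t=0,i=12, bit4=0)
  nb .##: next=#  (t=0,i=0, bit3=1)
  nb .#.: next=#  (t=1,i=0, bit2=1)
  nb ..#: next=.  (t=0,i=14, bit1=0)
  nb ...: next=#  (t=0,i=13, bit0=1)
  bits 00001101 = 13

13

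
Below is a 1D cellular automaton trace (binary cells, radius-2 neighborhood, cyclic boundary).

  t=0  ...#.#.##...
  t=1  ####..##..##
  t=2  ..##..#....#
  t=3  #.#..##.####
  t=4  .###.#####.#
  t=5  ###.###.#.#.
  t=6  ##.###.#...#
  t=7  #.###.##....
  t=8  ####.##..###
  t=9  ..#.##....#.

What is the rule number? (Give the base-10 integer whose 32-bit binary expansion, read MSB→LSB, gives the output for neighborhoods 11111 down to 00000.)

  nb #####: next=.  (t=1,i=0, bit31=0)
  nb ####.: next=#  (t=1,i=2, bit30=1)
  nb ###.#: next=.  (t=3,i=0, bit29=0)
  nb ###..: next=#  (t=1,i=3, bit28=1)
  nb ##.##: next=#  (t=3,i=7, bit27=1)
  nb ##.#.: next=#  (t=3,i=1, bit26=1)
  nb ##..#: next=.  (t=1,i=4, bit25=0)
  nb ##...: next=.  (t=0,i=9, bit24=0)
  nb #.###: next=#  (t=3,i=8, bit23=1)
  nb #.##.: next=#  (t=0,i=7, bit22=1)
  nb #.#.#: next=.  (t=0,i=5, bit21=0)
  nb #.#..: next=#  (t=3,i=2, bit20=1)
  nb #..##: next=.  (t=1,i=5, bit19=0)
  nb #..#.: next=#  (t=2,i=5, bit18=1)
  nb #...#: next=.  (t=6,i=9, bit17=0)
  nb #....: next=#  (t=0,i=10, bit16=1)
  nb .####: next=#  (t=1,i=11, bit15=1)
  nb .###.: next=#  (t=4,i=2, bit14=1)
  nb .##.#: next=#  (t=3,i=6, bit13=1)
  nb .##..: next=.  (t=0,i=8, bit12=0)
  nb .#.##: next=#  (t=0,i=6, bit11=1)
  nb .#.#.: next=.  (t=0,i=4, bit10=0)
  nb .#..#: next=#  (t=2,i=0, bit9=1)
  nb .#...: next=.  (t=2,i=7, bit8=0)
  nb ..###: next=.  (t=1,i=10, bit7=0)
  nb ..##.: next=#  (t=1,i=6, bit6=1)
  nb ..#.#: next=#  (t=0,i=3, bit5=1)
  nb ..#..: next=#  (t=2,i=6, bit4=1)
  nb ...##: next=.  (t=6,i=10, bit3=0)
  nb ...#.: next=#  (t=0,i=2, bit2=1)
  nb ....#: next=#  (t=0,i=1, bit1=1)
  nb .....: next=#  (t=0,i=0, bit0=1)
  bits 01011100110101011110101001110111 = 1557523063

1557523063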